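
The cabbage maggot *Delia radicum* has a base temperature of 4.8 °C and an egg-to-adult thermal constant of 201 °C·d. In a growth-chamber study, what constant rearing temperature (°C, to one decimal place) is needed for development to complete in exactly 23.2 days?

Required daily accumulation = 201 / 23.2 = 8.664 DD/day.
T = T_base + 8.664 = 4.8 + 8.664 = 13.464 ≈ 13.5 °C.

13.5 °C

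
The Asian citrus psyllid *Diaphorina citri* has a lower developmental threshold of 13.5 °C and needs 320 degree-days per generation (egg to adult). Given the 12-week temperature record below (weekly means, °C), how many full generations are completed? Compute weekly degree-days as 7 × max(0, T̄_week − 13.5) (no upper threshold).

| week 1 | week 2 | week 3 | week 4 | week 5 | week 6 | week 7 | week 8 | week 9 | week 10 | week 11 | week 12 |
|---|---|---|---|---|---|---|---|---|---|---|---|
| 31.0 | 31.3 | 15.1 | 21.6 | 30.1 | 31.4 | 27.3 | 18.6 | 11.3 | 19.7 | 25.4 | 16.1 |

Weekly DD (7 × max(0, T̄ − 13.5)): 122.5, 124.6, 11.2, 56.7, 116.2, 125.3, 96.6, 35.7, 0.0, 43.4, 83.3, 18.2.
Season total = 833.7 DD.
Complete generations = ⌊833.7 / 320⌋ = 2.

2 generations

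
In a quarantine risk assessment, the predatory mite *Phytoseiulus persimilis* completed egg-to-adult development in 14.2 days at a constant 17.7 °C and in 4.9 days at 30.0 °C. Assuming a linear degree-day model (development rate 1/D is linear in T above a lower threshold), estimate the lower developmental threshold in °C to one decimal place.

11.2 °C

Linear rate model ⇒ the product D·(T − T_b) is constant across temperatures.
14.2·(17.7 − T_b) = 4.9·(30.0 − T_b)
T_b = (14.2·17.7 − 4.9·30.0) / (14.2 − 4.9) = 104.34 / 9.3 = 11.219 °C ≈ 11.2 °C.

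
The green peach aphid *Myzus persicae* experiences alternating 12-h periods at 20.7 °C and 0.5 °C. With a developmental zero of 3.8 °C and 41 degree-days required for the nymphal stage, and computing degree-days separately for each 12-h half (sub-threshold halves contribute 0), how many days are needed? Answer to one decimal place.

4.9 days

Day half: max(0, 20.7 − 3.8) × 0.5 = 16.9 × 0.5 = 8.45 DD.
Night half: max(0, 0.5 − 3.8) × 0.5 = 0.0 × 0.5 = 0.00 DD.
Per 24 h: 8.45 DD/day.
Duration = 41 / 8.45 = 4.852 ≈ 4.9 days.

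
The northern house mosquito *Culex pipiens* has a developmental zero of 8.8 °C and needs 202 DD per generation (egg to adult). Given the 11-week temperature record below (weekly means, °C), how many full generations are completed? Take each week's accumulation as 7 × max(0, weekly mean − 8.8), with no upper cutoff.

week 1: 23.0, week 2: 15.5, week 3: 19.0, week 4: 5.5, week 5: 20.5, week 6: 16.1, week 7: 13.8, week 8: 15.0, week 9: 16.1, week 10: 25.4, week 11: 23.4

Weekly DD (7 × max(0, T̄ − 8.8)): 99.4, 46.9, 71.4, 0.0, 81.9, 51.1, 35.0, 43.4, 51.1, 116.2, 102.2.
Season total = 698.6 DD.
Complete generations = ⌊698.6 / 202⌋ = 3.

3 generations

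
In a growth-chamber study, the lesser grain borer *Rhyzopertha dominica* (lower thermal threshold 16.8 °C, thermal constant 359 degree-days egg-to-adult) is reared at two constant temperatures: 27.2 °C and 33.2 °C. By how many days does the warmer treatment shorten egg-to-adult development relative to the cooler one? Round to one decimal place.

At 27.2 °C: 359 / (27.2 − 16.8) = 359 / 10.4 = 34.519 d.
At 33.2 °C: 359 / (33.2 − 16.8) = 359 / 16.4 = 21.890 d.
Difference = |34.519 − 21.890| = 12.629 ≈ 12.6 days.

12.6 days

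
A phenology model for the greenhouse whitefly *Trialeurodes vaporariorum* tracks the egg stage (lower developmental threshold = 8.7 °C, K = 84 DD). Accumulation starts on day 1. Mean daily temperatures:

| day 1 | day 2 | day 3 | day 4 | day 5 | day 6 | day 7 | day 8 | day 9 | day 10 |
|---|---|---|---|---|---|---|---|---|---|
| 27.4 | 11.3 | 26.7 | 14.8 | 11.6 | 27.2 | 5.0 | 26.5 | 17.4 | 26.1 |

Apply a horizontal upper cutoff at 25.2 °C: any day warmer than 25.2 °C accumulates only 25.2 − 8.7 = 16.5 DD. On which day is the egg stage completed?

day 9

Daily DD above 8.7 °C (capped at 16.5): 16.5, 2.6, 16.5, 6.1, 2.9, 16.5, 0.0, 16.5, 8.7, 16.5.
Cumulative: 16.5, 19.1, 35.6, 41.7, 44.6, 61.1, 61.1, 77.6, 86.3, 102.8.
The total first reaches 84 DD on day 9.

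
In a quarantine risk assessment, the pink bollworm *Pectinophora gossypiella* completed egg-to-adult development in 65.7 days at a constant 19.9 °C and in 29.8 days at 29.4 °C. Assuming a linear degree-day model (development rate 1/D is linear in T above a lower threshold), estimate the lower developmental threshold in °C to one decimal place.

12.0 °C

Under the model K = D·(T − T_b), so D₁·(T₁ − T_b) = D₂·(T₂ − T_b).
65.7·(19.9 − T_b) = 29.8·(29.4 − T_b)
T_b = (65.7·19.9 − 29.8·29.4) / (65.7 − 29.8) = 431.31 / 35.9 = 12.014 °C ≈ 12.0 °C.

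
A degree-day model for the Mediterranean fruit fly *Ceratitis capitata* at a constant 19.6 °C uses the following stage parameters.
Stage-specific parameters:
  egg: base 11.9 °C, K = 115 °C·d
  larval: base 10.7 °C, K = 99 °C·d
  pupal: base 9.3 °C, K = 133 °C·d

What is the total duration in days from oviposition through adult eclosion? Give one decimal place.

egg: 115 / (19.6 − 11.9) = 115 / 7.7 = 14.935 d.
larval: 99 / (19.6 − 10.7) = 99 / 8.9 = 11.124 d.
pupal: 133 / (19.6 − 9.3) = 133 / 10.3 = 12.913 d.
Sum = 38.971 ≈ 39.0 days.

39.0 days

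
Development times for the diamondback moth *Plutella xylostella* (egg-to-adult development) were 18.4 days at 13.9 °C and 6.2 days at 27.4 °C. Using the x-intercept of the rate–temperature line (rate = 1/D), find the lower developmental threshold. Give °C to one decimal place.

Under the model K = D·(T − T_b), so D₁·(T₁ − T_b) = D₂·(T₂ − T_b).
18.4·(13.9 − T_b) = 6.2·(27.4 − T_b)
T_b = (18.4·13.9 − 6.2·27.4) / (18.4 − 6.2) = 85.88 / 12.2 = 7.039 °C ≈ 7.0 °C.

7.0 °C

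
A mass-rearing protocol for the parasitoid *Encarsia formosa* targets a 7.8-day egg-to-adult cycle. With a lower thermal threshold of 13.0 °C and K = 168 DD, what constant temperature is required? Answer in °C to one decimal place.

34.5 °C

Required daily accumulation = 168 / 7.8 = 21.538 DD/day.
T = T_base + 21.538 = 13.0 + 21.538 = 34.538 ≈ 34.5 °C.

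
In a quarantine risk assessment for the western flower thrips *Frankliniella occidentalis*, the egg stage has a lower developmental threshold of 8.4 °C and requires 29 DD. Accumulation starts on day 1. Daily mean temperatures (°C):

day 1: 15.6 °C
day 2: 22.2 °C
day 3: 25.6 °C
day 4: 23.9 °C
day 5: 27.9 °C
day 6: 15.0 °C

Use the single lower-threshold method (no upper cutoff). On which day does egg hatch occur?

Daily DD above 8.4 °C: 7.2, 13.8, 17.2, 15.5, 19.5, 6.6.
Cumulative: 7.2, 21.0, 38.2, 53.7, 73.2, 79.8.
The total first reaches 29 DD on day 3.

day 3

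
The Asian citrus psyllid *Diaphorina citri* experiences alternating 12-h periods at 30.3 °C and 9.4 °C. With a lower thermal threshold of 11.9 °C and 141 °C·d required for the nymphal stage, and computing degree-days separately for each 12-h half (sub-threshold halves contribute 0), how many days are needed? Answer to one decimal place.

15.3 days

Day half: max(0, 30.3 − 11.9) × 0.5 = 18.4 × 0.5 = 9.20 DD.
Night half: max(0, 9.4 − 11.9) × 0.5 = 0.0 × 0.5 = 0.00 DD.
Per 24 h: 9.20 DD/day.
Duration = 141 / 9.20 = 15.326 ≈ 15.3 days.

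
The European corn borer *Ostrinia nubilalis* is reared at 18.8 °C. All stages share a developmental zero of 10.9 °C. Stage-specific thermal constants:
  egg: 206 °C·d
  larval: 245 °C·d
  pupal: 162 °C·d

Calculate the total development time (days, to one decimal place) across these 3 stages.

Daily accumulation at 18.8 °C = 18.8 − 10.9 = 7.9 DD/day.
Total K = 206 + 245 + 162 = 613 DD.
Total duration = 613 / 7.9 = 77.595 ≈ 77.6 days.

77.6 days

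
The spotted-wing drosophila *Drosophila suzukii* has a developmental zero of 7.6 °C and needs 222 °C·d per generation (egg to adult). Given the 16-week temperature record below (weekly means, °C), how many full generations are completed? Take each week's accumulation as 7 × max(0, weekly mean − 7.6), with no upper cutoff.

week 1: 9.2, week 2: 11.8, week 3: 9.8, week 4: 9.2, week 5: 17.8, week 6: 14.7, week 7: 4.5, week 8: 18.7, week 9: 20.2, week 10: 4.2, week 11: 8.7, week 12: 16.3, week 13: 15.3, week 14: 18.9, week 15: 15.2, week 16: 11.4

Weekly DD (7 × max(0, T̄ − 7.6)): 11.2, 29.4, 15.4, 11.2, 71.4, 49.7, 0.0, 77.7, 88.2, 0.0, 7.7, 60.9, 53.9, 79.1, 53.2, 26.6.
Season total = 635.6 DD.
Complete generations = ⌊635.6 / 222⌋ = 2.

2 generations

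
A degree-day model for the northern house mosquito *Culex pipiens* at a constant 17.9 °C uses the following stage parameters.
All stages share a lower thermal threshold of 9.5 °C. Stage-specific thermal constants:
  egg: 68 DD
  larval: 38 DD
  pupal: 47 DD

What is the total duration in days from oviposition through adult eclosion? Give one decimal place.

18.2 days

Daily accumulation at 17.9 °C = 17.9 − 9.5 = 8.4 DD/day.
Total K = 68 + 38 + 47 = 153 DD.
Total duration = 153 / 8.4 = 18.214 ≈ 18.2 days.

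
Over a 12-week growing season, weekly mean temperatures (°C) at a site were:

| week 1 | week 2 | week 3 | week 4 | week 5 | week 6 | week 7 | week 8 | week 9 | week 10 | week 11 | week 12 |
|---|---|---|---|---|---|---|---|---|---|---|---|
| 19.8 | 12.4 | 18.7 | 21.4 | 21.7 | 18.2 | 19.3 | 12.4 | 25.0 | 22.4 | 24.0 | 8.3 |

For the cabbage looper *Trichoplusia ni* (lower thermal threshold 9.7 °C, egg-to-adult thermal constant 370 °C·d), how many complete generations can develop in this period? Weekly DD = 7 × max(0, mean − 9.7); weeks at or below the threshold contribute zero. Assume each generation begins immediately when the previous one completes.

2 generations

Weekly DD (7 × max(0, T̄ − 9.7)): 70.7, 18.9, 63.0, 81.9, 84.0, 59.5, 67.2, 18.9, 107.1, 88.9, 100.1, 0.0.
Season total = 760.2 DD.
Complete generations = ⌊760.2 / 370⌋ = 2.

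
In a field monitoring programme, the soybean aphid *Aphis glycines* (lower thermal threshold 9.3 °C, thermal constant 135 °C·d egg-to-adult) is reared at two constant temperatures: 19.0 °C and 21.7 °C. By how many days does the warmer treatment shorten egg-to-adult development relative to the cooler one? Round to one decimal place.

3.0 days

At 19.0 °C: 135 / (19.0 − 9.3) = 135 / 9.7 = 13.918 d.
At 21.7 °C: 135 / (21.7 − 9.3) = 135 / 12.4 = 10.887 d.
Difference = |13.918 − 10.887| = 3.030 ≈ 3.0 days.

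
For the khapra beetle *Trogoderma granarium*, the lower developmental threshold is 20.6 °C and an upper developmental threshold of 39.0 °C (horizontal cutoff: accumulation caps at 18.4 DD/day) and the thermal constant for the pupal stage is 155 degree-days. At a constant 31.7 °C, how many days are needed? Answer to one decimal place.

14.0 days

Daily accumulation = 31.7 − 20.6 = 11.1 DD/day.
Duration = 155 / 11.1 = 13.964 ≈ 14.0 days.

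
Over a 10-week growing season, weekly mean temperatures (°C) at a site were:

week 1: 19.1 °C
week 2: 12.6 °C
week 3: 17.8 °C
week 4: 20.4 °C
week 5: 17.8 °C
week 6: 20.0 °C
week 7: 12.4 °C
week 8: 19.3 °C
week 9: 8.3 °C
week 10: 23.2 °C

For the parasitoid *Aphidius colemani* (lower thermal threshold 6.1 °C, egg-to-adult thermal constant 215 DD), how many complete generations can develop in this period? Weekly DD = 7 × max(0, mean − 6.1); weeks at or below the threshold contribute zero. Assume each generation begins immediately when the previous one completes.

Weekly DD (7 × max(0, T̄ − 6.1)): 91.0, 45.5, 81.9, 100.1, 81.9, 97.3, 44.1, 92.4, 15.4, 119.7.
Season total = 769.3 DD.
Complete generations = ⌊769.3 / 215⌋ = 3.

3 generations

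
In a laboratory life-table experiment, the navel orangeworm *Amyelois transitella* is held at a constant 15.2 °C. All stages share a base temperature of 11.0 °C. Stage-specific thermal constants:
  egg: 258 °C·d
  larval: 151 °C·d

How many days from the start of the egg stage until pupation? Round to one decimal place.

97.4 days

Daily accumulation at 15.2 °C = 15.2 − 11.0 = 4.2 DD/day.
Total K = 258 + 151 = 409 DD.
Total duration = 409 / 4.2 = 97.381 ≈ 97.4 days.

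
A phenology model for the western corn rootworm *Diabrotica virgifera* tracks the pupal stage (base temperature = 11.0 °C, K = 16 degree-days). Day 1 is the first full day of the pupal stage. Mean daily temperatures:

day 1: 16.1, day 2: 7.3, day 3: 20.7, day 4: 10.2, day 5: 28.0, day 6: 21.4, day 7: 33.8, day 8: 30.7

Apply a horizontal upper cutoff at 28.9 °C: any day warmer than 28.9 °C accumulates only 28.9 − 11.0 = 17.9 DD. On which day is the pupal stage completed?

day 5

Daily DD above 11.0 °C (capped at 17.9): 5.1, 0.0, 9.7, 0.0, 17.0, 10.4, 17.9, 17.9.
Cumulative: 5.1, 5.1, 14.8, 14.8, 31.8, 42.2, 60.1, 78.0.
The total first reaches 16 DD on day 5.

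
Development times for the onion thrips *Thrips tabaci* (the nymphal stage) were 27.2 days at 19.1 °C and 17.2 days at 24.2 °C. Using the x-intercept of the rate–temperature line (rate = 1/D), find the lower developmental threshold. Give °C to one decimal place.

10.3 °C

Linear rate model ⇒ the product D·(T − T_b) is constant across temperatures.
27.2·(19.1 − T_b) = 17.2·(24.2 − T_b)
T_b = (27.2·19.1 − 17.2·24.2) / (27.2 − 17.2) = 103.28 / 10.0 = 10.328 °C ≈ 10.3 °C.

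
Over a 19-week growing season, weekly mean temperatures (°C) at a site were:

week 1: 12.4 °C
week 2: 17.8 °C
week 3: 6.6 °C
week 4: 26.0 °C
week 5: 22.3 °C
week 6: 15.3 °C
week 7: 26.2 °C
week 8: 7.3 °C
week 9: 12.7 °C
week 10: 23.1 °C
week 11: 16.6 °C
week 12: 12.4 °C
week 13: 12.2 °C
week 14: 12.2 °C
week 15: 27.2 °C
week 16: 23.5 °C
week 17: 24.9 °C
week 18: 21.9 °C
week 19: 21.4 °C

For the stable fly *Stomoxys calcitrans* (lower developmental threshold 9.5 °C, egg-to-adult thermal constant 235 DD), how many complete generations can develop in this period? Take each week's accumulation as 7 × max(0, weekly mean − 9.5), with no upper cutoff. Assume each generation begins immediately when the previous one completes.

Weekly DD (7 × max(0, T̄ − 9.5)): 20.3, 58.1, 0.0, 115.5, 89.6, 40.6, 116.9, 0.0, 22.4, 95.2, 49.7, 20.3, 18.9, 18.9, 123.9, 98.0, 107.8, 86.8, 83.3.
Season total = 1166.2 DD.
Complete generations = ⌊1166.2 / 235⌋ = 4.

4 generations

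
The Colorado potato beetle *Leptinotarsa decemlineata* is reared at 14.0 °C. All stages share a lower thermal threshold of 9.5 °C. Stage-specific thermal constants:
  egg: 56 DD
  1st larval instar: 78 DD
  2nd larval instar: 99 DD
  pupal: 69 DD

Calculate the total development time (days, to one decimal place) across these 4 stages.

Daily accumulation at 14.0 °C = 14.0 − 9.5 = 4.5 DD/day.
Total K = 56 + 78 + 99 + 69 = 302 DD.
Total duration = 302 / 4.5 = 67.111 ≈ 67.1 days.

67.1 days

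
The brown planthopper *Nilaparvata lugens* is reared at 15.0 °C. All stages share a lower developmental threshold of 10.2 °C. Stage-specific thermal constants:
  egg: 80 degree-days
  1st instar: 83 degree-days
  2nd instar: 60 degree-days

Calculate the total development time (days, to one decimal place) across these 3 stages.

46.5 days

Daily accumulation at 15.0 °C = 15.0 − 10.2 = 4.8 DD/day.
Total K = 80 + 83 + 60 = 223 DD.
Total duration = 223 / 4.8 = 46.458 ≈ 46.5 days.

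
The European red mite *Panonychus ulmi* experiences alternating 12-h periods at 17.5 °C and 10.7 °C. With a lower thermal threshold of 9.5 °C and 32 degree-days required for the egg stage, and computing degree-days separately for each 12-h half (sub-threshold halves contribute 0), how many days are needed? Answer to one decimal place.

Day half: max(0, 17.5 − 9.5) × 0.5 = 8.0 × 0.5 = 4.00 DD.
Night half: max(0, 10.7 − 9.5) × 0.5 = 1.2 × 0.5 = 0.60 DD.
Per 24 h: 4.60 DD/day.
Duration = 32 / 4.60 = 6.957 ≈ 7.0 days.

7.0 days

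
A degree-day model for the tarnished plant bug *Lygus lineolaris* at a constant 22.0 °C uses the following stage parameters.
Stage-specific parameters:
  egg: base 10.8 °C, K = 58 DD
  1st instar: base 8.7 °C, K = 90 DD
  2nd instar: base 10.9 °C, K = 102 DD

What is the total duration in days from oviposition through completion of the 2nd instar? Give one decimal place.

21.1 days

egg: 58 / (22.0 − 10.8) = 58 / 11.2 = 5.179 d.
1st instar: 90 / (22.0 − 8.7) = 90 / 13.3 = 6.767 d.
2nd instar: 102 / (22.0 − 10.9) = 102 / 11.1 = 9.189 d.
Sum = 21.135 ≈ 21.1 days.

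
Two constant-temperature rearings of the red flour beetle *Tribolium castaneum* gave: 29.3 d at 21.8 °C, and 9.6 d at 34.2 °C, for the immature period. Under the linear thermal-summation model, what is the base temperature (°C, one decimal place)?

Under the model K = D·(T − T_b), so D₁·(T₁ − T_b) = D₂·(T₂ − T_b).
29.3·(21.8 − T_b) = 9.6·(34.2 − T_b)
T_b = (29.3·21.8 − 9.6·34.2) / (29.3 − 9.6) = 310.42 / 19.7 = 15.757 °C ≈ 15.8 °C.

15.8 °C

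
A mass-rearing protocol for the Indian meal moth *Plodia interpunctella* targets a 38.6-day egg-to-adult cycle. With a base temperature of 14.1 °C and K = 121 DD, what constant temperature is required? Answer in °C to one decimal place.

17.2 °C

Required daily accumulation = 121 / 38.6 = 3.135 DD/day.
T = T_base + 3.135 = 14.1 + 3.135 = 17.235 ≈ 17.2 °C.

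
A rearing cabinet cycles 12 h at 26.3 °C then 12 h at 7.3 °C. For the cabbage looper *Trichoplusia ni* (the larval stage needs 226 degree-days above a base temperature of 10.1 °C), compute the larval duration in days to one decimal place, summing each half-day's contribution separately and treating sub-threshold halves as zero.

27.9 days

Day half: max(0, 26.3 − 10.1) × 0.5 = 16.2 × 0.5 = 8.10 DD.
Night half: max(0, 7.3 − 10.1) × 0.5 = 0.0 × 0.5 = 0.00 DD.
Per 24 h: 8.10 DD/day.
Duration = 226 / 8.10 = 27.901 ≈ 27.9 days.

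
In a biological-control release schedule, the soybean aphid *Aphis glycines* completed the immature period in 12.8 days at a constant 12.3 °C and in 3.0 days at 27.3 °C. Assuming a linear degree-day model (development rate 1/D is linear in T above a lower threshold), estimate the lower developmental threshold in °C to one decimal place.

7.7 °C

Linear rate model ⇒ the product D·(T − T_b) is constant across temperatures.
12.8·(12.3 − T_b) = 3.0·(27.3 − T_b)
T_b = (12.8·12.3 − 3.0·27.3) / (12.8 − 3.0) = 75.54 / 9.8 = 7.708 °C ≈ 7.7 °C.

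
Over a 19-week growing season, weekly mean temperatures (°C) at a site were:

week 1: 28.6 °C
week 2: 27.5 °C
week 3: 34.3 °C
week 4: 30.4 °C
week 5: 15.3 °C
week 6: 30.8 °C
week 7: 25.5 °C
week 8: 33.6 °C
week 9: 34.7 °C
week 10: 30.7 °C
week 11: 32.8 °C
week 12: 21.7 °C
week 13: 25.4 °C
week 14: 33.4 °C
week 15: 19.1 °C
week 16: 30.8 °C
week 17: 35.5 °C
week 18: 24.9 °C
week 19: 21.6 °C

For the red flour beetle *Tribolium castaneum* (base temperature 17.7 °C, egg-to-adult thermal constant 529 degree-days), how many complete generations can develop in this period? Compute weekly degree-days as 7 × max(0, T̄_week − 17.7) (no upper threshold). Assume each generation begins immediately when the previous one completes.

2 generations

Weekly DD (7 × max(0, T̄ − 17.7)): 76.3, 68.6, 116.2, 88.9, 0.0, 91.7, 54.6, 111.3, 119.0, 91.0, 105.7, 28.0, 53.9, 109.9, 9.8, 91.7, 124.6, 50.4, 27.3.
Season total = 1418.9 DD.
Complete generations = ⌊1418.9 / 529⌋ = 2.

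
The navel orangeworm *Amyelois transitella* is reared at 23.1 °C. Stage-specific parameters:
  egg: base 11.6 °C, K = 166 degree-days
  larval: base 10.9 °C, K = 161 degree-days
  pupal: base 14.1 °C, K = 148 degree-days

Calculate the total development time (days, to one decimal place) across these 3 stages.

egg: 166 / (23.1 − 11.6) = 166 / 11.5 = 14.435 d.
larval: 161 / (23.1 − 10.9) = 161 / 12.2 = 13.197 d.
pupal: 148 / (23.1 − 14.1) = 148 / 9.0 = 16.444 d.
Sum = 44.076 ≈ 44.1 days.

44.1 days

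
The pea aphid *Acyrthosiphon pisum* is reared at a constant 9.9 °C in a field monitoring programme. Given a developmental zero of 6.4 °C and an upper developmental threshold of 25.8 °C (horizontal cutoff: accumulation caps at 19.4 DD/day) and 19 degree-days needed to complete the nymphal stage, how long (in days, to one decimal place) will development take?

Daily accumulation = 9.9 − 6.4 = 3.5 DD/day.
Duration = 19 / 3.5 = 5.429 ≈ 5.4 days.

5.4 days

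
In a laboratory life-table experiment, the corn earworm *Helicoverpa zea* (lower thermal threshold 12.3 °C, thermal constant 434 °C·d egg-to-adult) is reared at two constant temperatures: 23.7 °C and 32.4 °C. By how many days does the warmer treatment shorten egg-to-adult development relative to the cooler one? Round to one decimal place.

At 23.7 °C: 434 / (23.7 − 12.3) = 434 / 11.4 = 38.070 d.
At 32.4 °C: 434 / (32.4 − 12.3) = 434 / 20.1 = 21.592 d.
Difference = |38.070 − 21.592| = 16.478 ≈ 16.5 days.

16.5 days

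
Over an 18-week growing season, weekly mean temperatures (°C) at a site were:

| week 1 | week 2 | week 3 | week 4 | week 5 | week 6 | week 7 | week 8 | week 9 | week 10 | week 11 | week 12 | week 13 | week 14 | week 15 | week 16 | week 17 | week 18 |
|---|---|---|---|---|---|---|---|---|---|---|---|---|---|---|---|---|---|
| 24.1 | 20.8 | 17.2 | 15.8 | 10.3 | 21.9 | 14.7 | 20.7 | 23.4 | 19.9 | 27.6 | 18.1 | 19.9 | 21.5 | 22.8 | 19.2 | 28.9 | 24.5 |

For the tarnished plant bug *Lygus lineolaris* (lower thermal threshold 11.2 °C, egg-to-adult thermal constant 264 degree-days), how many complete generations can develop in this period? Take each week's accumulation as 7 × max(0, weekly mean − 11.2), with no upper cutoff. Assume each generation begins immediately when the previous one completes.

4 generations

Weekly DD (7 × max(0, T̄ − 11.2)): 90.3, 67.2, 42.0, 32.2, 0.0, 74.9, 24.5, 66.5, 85.4, 60.9, 114.8, 48.3, 60.9, 72.1, 81.2, 56.0, 123.9, 93.1.
Season total = 1194.2 DD.
Complete generations = ⌊1194.2 / 264⌋ = 4.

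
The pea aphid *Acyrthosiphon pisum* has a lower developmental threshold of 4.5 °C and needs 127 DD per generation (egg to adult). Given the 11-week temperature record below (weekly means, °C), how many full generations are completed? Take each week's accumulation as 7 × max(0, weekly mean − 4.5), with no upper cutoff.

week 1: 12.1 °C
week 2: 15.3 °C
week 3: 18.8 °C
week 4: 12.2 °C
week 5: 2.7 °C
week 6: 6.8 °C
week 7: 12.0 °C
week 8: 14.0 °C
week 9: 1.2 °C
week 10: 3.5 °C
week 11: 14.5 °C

Weekly DD (7 × max(0, T̄ − 4.5)): 53.2, 75.6, 100.1, 53.9, 0.0, 16.1, 52.5, 66.5, 0.0, 0.0, 70.0.
Season total = 487.9 DD.
Complete generations = ⌊487.9 / 127⌋ = 3.

3 generations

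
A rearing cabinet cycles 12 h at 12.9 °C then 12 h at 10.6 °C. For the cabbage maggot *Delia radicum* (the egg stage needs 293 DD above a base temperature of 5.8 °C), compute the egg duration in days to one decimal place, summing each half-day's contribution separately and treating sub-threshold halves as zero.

Day half: max(0, 12.9 − 5.8) × 0.5 = 7.1 × 0.5 = 3.55 DD.
Night half: max(0, 10.6 − 5.8) × 0.5 = 4.8 × 0.5 = 2.40 DD.
Per 24 h: 5.95 DD/day.
Duration = 293 / 5.95 = 49.244 ≈ 49.2 days.

49.2 days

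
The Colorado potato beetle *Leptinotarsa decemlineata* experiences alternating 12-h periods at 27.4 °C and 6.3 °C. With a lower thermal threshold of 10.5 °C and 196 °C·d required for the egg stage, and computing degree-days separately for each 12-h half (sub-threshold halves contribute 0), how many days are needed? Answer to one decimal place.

23.2 days

Day half: max(0, 27.4 − 10.5) × 0.5 = 16.9 × 0.5 = 8.45 DD.
Night half: max(0, 6.3 − 10.5) × 0.5 = 0.0 × 0.5 = 0.00 DD.
Per 24 h: 8.45 DD/day.
Duration = 196 / 8.45 = 23.195 ≈ 23.2 days.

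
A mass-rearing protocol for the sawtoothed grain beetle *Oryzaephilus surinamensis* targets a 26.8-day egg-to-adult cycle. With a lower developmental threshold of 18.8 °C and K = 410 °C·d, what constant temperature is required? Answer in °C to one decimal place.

34.1 °C

Required daily accumulation = 410 / 26.8 = 15.299 DD/day.
T = T_base + 15.299 = 18.8 + 15.299 = 34.099 ≈ 34.1 °C.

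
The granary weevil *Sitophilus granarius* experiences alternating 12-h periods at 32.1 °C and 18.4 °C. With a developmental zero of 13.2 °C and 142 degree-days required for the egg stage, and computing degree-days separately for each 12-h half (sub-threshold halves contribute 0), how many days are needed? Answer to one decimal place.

Day half: max(0, 32.1 − 13.2) × 0.5 = 18.9 × 0.5 = 9.45 DD.
Night half: max(0, 18.4 − 13.2) × 0.5 = 5.2 × 0.5 = 2.60 DD.
Per 24 h: 12.05 DD/day.
Duration = 142 / 12.05 = 11.784 ≈ 11.8 days.

11.8 days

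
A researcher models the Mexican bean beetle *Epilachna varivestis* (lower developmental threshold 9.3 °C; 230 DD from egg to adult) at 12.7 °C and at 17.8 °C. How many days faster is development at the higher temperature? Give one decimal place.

40.6 days

At 12.7 °C: 230 / (12.7 − 9.3) = 230 / 3.4 = 67.647 d.
At 17.8 °C: 230 / (17.8 − 9.3) = 230 / 8.5 = 27.059 d.
Difference = |67.647 − 27.059| = 40.588 ≈ 40.6 days.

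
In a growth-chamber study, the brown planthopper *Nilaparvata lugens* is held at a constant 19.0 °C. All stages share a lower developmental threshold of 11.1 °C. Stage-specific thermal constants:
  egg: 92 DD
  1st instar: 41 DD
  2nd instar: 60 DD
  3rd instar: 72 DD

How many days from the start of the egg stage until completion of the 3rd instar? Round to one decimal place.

33.5 days

Daily accumulation at 19.0 °C = 19.0 − 11.1 = 7.9 DD/day.
Total K = 92 + 41 + 60 + 72 = 265 DD.
Total duration = 265 / 7.9 = 33.544 ≈ 33.5 days.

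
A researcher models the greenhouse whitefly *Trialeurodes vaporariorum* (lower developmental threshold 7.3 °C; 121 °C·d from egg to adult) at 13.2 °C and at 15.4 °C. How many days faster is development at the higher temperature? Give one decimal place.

5.6 days

At 13.2 °C: 121 / (13.2 − 7.3) = 121 / 5.9 = 20.508 d.
At 15.4 °C: 121 / (15.4 − 7.3) = 121 / 8.1 = 14.938 d.
Difference = |20.508 − 14.938| = 5.570 ≈ 5.6 days.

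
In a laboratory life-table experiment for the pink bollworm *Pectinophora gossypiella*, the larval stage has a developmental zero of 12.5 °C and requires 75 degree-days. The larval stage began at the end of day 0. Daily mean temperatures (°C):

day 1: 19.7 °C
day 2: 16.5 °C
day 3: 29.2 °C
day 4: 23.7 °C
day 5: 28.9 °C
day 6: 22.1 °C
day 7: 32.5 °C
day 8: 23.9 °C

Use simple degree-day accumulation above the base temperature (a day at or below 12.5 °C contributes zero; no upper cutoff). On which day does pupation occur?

Daily DD above 12.5 °C: 7.2, 4.0, 16.7, 11.2, 16.4, 9.6, 20.0, 11.4.
Cumulative: 7.2, 11.2, 27.9, 39.1, 55.5, 65.1, 85.1, 96.5.
The total first reaches 75 DD on day 7.

day 7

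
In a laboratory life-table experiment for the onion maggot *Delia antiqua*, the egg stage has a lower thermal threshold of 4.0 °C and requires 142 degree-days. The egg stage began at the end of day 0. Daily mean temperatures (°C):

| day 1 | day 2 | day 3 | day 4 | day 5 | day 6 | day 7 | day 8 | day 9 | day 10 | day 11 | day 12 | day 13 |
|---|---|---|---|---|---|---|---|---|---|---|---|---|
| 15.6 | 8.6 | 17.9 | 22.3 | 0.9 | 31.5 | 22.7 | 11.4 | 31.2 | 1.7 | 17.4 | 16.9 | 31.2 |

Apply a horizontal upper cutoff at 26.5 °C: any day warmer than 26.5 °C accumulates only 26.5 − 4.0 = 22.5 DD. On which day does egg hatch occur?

day 12

Daily DD above 4.0 °C (capped at 22.5): 11.6, 4.6, 13.9, 18.3, 0.0, 22.5, 18.7, 7.4, 22.5, 0.0, 13.4, 12.9, 22.5.
Cumulative: 11.6, 16.2, 30.1, 48.4, 48.4, 70.9, 89.6, 97.0, 119.5, 119.5, 132.9, 145.8, 168.3.
The total first reaches 142 DD on day 12.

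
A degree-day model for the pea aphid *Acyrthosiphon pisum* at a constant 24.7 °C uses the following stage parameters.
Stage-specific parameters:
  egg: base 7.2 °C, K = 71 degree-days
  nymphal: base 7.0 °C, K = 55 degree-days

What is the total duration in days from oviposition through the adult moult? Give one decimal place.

egg: 71 / (24.7 − 7.2) = 71 / 17.5 = 4.057 d.
nymphal: 55 / (24.7 − 7.0) = 55 / 17.7 = 3.107 d.
Sum = 7.164 ≈ 7.2 days.

7.2 days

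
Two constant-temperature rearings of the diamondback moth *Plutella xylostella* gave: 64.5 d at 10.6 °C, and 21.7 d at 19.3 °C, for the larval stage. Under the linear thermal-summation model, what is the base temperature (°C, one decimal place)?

Under the model K = D·(T − T_b), so D₁·(T₁ − T_b) = D₂·(T₂ − T_b).
64.5·(10.6 − T_b) = 21.7·(19.3 − T_b)
T_b = (64.5·10.6 − 21.7·19.3) / (64.5 − 21.7) = 264.89 / 42.8 = 6.189 °C ≈ 6.2 °C.

6.2 °C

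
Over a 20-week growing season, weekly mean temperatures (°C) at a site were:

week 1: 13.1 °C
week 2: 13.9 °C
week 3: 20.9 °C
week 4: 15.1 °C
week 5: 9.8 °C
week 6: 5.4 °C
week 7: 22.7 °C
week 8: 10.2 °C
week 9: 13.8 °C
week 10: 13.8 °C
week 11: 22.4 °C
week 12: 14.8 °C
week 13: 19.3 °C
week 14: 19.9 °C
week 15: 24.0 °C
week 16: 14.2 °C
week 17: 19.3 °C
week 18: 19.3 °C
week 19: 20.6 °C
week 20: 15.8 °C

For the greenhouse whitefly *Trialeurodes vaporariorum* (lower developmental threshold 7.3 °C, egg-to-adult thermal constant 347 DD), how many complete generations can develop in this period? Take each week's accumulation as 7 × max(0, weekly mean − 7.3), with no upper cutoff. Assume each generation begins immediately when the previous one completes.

3 generations

Weekly DD (7 × max(0, T̄ − 7.3)): 40.6, 46.2, 95.2, 54.6, 17.5, 0.0, 107.8, 20.3, 45.5, 45.5, 105.7, 52.5, 84.0, 88.2, 116.9, 48.3, 84.0, 84.0, 93.1, 59.5.
Season total = 1289.4 DD.
Complete generations = ⌊1289.4 / 347⌋ = 3.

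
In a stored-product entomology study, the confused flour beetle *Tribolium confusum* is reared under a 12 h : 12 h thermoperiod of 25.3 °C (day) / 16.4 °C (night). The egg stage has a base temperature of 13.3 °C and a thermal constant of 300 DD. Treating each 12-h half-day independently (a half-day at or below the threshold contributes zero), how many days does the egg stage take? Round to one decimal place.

Day half: max(0, 25.3 − 13.3) × 0.5 = 12.0 × 0.5 = 6.00 DD.
Night half: max(0, 16.4 − 13.3) × 0.5 = 3.1 × 0.5 = 1.55 DD.
Per 24 h: 7.55 DD/day.
Duration = 300 / 7.55 = 39.735 ≈ 39.7 days.

39.7 days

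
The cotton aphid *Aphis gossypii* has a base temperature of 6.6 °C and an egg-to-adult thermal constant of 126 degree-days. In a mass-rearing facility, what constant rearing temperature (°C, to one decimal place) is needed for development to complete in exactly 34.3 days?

10.3 °C

Required daily accumulation = 126 / 34.3 = 3.673 DD/day.
T = T_base + 3.673 = 6.6 + 3.673 = 10.273 ≈ 10.3 °C.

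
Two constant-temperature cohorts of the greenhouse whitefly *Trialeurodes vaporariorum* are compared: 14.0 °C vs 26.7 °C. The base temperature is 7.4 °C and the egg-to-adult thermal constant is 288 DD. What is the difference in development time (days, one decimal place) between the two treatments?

28.7 days

At 14.0 °C: 288 / (14.0 − 7.4) = 288 / 6.6 = 43.636 d.
At 26.7 °C: 288 / (26.7 − 7.4) = 288 / 19.3 = 14.922 d.
Difference = |43.636 − 14.922| = 28.714 ≈ 28.7 days.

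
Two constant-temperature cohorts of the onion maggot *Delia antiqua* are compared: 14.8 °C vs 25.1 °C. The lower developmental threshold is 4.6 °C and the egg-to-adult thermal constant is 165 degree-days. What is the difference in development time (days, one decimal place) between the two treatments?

At 14.8 °C: 165 / (14.8 − 4.6) = 165 / 10.2 = 16.176 d.
At 25.1 °C: 165 / (25.1 − 4.6) = 165 / 20.5 = 8.049 d.
Difference = |16.176 − 8.049| = 8.128 ≈ 8.1 days.

8.1 days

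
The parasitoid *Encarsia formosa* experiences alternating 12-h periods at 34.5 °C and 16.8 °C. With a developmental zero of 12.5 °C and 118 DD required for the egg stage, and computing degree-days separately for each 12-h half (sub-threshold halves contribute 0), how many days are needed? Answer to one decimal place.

9.0 days

Day half: max(0, 34.5 − 12.5) × 0.5 = 22.0 × 0.5 = 11.00 DD.
Night half: max(0, 16.8 − 12.5) × 0.5 = 4.3 × 0.5 = 2.15 DD.
Per 24 h: 13.15 DD/day.
Duration = 118 / 13.15 = 8.973 ≈ 9.0 days.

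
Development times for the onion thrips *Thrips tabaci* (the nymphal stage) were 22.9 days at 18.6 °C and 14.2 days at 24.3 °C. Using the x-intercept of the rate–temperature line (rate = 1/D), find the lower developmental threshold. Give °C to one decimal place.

Equal thermal constants: D₁(T₁ − T_b) = D₂(T₂ − T_b).
22.9·(18.6 − T_b) = 14.2·(24.3 − T_b)
T_b = (22.9·18.6 − 14.2·24.3) / (22.9 − 14.2) = 80.88 / 8.7 = 9.297 °C ≈ 9.3 °C.

9.3 °C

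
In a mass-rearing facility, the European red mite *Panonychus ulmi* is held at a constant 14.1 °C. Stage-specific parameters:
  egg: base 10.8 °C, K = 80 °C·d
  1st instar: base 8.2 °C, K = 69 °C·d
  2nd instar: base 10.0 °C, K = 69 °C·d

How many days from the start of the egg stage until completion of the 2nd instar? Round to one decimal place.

52.8 days

egg: 80 / (14.1 − 10.8) = 80 / 3.3 = 24.242 d.
1st instar: 69 / (14.1 − 8.2) = 69 / 5.9 = 11.695 d.
2nd instar: 69 / (14.1 − 10.0) = 69 / 4.1 = 16.829 d.
Sum = 52.767 ≈ 52.8 days.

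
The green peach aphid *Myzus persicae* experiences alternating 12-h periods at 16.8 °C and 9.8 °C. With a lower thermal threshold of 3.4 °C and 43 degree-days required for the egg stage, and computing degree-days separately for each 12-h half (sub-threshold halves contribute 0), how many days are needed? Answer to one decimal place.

4.3 days

Day half: max(0, 16.8 − 3.4) × 0.5 = 13.4 × 0.5 = 6.70 DD.
Night half: max(0, 9.8 − 3.4) × 0.5 = 6.4 × 0.5 = 3.20 DD.
Per 24 h: 9.90 DD/day.
Duration = 43 / 9.90 = 4.343 ≈ 4.3 days.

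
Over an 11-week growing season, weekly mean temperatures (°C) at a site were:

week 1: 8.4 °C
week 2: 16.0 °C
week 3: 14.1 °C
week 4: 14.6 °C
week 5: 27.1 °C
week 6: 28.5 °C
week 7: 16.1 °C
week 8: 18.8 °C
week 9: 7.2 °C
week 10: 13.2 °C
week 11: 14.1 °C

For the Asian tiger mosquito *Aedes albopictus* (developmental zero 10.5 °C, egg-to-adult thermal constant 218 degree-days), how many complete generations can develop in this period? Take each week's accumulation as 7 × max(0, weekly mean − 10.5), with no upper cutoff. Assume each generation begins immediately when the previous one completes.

Weekly DD (7 × max(0, T̄ − 10.5)): 0.0, 38.5, 25.2, 28.7, 116.2, 126.0, 39.2, 58.1, 0.0, 18.9, 25.2.
Season total = 476.0 DD.
Complete generations = ⌊476.0 / 218⌋ = 2.

2 generations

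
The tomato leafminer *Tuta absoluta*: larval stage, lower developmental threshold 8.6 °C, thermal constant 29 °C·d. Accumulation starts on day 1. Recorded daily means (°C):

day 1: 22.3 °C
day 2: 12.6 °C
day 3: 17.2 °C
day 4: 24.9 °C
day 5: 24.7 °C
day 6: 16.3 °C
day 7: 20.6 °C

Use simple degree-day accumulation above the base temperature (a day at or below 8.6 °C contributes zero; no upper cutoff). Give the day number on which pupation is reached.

day 4

Daily DD above 8.6 °C: 13.7, 4.0, 8.6, 16.3, 16.1, 7.7, 12.0.
Cumulative: 13.7, 17.7, 26.3, 42.6, 58.7, 66.4, 78.4.
The total first reaches 29 DD on day 4.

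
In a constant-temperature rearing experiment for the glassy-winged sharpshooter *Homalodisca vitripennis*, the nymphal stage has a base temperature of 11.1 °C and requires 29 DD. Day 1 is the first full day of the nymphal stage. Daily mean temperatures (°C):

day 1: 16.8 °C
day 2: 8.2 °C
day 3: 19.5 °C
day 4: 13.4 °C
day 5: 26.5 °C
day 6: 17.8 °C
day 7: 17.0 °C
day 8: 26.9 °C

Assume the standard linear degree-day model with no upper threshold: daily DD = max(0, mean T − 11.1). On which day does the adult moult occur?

Daily DD above 11.1 °C: 5.7, 0.0, 8.4, 2.3, 15.4, 6.7, 5.9, 15.8.
Cumulative: 5.7, 5.7, 14.1, 16.4, 31.8, 38.5, 44.4, 60.2.
The total first reaches 29 DD on day 5.

day 5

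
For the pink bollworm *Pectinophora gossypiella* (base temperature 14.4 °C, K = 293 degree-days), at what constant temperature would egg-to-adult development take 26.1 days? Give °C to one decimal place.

25.6 °C

Required daily accumulation = 293 / 26.1 = 11.226 DD/day.
T = T_base + 11.226 = 14.4 + 11.226 = 25.626 ≈ 25.6 °C.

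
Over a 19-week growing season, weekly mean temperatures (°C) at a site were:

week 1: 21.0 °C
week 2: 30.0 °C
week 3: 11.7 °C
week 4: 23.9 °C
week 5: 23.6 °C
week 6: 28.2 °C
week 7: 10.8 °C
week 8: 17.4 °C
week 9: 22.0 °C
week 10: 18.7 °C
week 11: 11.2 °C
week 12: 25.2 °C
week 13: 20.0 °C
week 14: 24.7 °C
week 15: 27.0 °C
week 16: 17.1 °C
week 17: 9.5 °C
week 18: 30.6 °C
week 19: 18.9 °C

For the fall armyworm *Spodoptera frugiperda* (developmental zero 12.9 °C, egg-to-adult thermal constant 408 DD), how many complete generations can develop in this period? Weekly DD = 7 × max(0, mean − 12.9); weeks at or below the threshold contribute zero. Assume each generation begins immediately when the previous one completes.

Weekly DD (7 × max(0, T̄ − 12.9)): 56.7, 119.7, 0.0, 77.0, 74.9, 107.1, 0.0, 31.5, 63.7, 40.6, 0.0, 86.1, 49.7, 82.6, 98.7, 29.4, 0.0, 123.9, 42.0.
Season total = 1083.6 DD.
Complete generations = ⌊1083.6 / 408⌋ = 2.

2 generations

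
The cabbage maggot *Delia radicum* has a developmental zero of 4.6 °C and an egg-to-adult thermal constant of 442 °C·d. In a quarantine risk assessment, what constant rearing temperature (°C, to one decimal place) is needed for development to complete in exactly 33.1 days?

18.0 °C

Required daily accumulation = 442 / 33.1 = 13.353 DD/day.
T = T_base + 13.353 = 4.6 + 13.353 = 17.953 ≈ 18.0 °C.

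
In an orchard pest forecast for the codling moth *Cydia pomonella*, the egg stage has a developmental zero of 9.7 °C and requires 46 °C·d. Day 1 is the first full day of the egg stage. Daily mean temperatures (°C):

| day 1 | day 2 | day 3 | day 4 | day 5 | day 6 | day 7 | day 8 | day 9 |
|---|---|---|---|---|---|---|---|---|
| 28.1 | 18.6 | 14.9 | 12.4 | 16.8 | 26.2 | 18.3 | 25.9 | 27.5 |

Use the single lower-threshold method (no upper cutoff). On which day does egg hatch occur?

day 6

Daily DD above 9.7 °C: 18.4, 8.9, 5.2, 2.7, 7.1, 16.5, 8.6, 16.2, 17.8.
Cumulative: 18.4, 27.3, 32.5, 35.2, 42.3, 58.8, 67.4, 83.6, 101.4.
The total first reaches 46 DD on day 6.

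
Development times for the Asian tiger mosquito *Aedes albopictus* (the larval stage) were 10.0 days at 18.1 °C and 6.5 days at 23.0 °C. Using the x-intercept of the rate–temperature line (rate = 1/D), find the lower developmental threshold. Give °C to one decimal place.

9.0 °C

Linear rate model ⇒ the product D·(T − T_b) is constant across temperatures.
10.0·(18.1 − T_b) = 6.5·(23.0 − T_b)
T_b = (10.0·18.1 − 6.5·23.0) / (10.0 − 6.5) = 31.50 / 3.5 = 9.000 °C ≈ 9.0 °C.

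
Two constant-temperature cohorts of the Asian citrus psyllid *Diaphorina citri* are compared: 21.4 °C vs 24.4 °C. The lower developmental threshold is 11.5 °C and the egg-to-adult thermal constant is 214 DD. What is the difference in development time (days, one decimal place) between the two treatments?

5.0 days

At 21.4 °C: 214 / (21.4 − 11.5) = 214 / 9.9 = 21.616 d.
At 24.4 °C: 214 / (24.4 − 11.5) = 214 / 12.9 = 16.589 d.
Difference = |21.616 − 16.589| = 5.027 ≈ 5.0 days.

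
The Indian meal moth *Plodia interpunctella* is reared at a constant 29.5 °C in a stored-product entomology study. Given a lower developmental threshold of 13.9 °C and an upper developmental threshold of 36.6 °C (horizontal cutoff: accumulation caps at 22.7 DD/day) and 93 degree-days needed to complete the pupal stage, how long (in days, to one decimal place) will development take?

Daily accumulation = 29.5 − 13.9 = 15.6 DD/day.
Duration = 93 / 15.6 = 5.962 ≈ 6.0 days.

6.0 days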